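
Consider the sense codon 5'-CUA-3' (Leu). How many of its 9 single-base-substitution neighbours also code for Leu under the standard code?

4

Position 1: UUA → 1 synonymous.
Position 2: none → 0 synonymous.
Position 3: CUU, CUC, CUG → 3 synonymous.
Total: 1 + 0 + 3 = 4.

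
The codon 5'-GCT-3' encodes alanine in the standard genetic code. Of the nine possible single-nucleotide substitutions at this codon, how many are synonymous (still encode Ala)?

3

Position 1: none → 0 synonymous.
Position 2: none → 0 synonymous.
Position 3: GCC, GCA, GCG → 3 synonymous.
Total: 0 + 0 + 3 = 3.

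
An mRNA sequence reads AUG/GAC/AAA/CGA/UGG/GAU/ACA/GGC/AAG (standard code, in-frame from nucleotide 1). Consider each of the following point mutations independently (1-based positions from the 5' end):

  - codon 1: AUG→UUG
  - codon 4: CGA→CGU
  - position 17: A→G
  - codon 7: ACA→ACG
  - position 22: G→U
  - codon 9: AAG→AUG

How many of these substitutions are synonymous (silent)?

2

Codon 1: AUG (Met) → UUG (Leu) — missense.
Codon 4: CGA (Arg) → CGU (Arg) — synonymous.
Codon 6: GAU (Asp) → GGU (Gly) — missense.
Codon 7: ACA (Thr) → ACG (Thr) — synonymous.
Codon 8: GGC (Gly) → UGC (Cys) — missense.
Codon 9: AAG (Lys) → AUG (Met) — missense.
Synonymous: 2 of 6.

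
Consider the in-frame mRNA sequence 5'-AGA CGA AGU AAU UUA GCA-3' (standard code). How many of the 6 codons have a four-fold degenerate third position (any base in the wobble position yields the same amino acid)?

Codon 1 AGA (Arg): third position 2-fold.
Codon 2 CGA (Arg): third position 4-fold.
Codon 3 AGU (Ser): third position 2-fold.
Codon 4 AAU (Asn): third position 2-fold.
Codon 5 UUA (Leu): third position 2-fold.
Codon 6 GCA (Ala): third position 4-fold.
Four-fold degenerate third positions: 2.

2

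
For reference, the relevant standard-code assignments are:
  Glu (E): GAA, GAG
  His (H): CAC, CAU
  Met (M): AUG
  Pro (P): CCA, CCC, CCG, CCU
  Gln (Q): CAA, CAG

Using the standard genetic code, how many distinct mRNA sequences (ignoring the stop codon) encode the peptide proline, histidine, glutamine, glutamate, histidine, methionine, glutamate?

128

Pro: 4 codons.
His: 2 codons.
Gln: 2 codons.
Glu: 2 codons.
His: 2 codons.
Met: 1 codon.
Glu: 2 codons.
4 × 2 × 2 × 2 × 2 × 1 × 2 = 128.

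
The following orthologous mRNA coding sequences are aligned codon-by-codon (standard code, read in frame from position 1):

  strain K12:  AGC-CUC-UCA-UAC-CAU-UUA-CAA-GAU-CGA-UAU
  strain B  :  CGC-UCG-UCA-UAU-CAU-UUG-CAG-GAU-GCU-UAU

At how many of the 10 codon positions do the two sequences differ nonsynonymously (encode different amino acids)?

3

Codon 1: AGC Ser / CGC Arg — nonsynonymous.
Codon 2: CUC Leu / UCG Ser — nonsynonymous.
Codon 3: UCA Ser / UCA Ser — identical.
Codon 4: UAC Tyr / UAU Tyr — synonymous.
Codon 5: CAU His / CAU His — identical.
Codon 6: UUA Leu / UUG Leu — synonymous.
Codon 7: CAA Gln / CAG Gln — synonymous.
Codon 8: GAU Asp / GAU Asp — identical.
Codon 9: CGA Arg / GCU Ala — nonsynonymous.
Codon 10: UAU Tyr / UAU Tyr — identical.
Nonsynonymous differences: 3.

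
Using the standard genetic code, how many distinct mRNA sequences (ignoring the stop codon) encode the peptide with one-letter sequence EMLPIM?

Glu: 2 codons.
Met: 1 codon.
Leu: 6 codons.
Pro: 4 codons.
Ile: 3 codons.
Met: 1 codon.
2 × 1 × 6 × 4 × 3 × 1 = 144.

144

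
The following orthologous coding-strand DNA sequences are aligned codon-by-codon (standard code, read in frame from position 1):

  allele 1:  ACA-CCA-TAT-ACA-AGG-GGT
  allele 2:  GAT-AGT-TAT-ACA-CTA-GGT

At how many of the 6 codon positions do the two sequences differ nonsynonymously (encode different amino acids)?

3

Codon 1: ACA Thr / GAT Asp — nonsynonymous.
Codon 2: CCA Pro / AGT Ser — nonsynonymous.
Codon 3: TAT Tyr / TAT Tyr — identical.
Codon 4: ACA Thr / ACA Thr — identical.
Codon 5: AGG Arg / CTA Leu — nonsynonymous.
Codon 6: GGT Gly / GGT Gly — identical.
Nonsynonymous differences: 3.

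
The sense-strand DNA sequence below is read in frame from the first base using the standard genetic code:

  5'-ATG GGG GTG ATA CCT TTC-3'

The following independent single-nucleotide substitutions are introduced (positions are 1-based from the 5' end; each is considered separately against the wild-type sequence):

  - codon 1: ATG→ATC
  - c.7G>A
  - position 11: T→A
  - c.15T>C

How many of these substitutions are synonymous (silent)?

1

Codon 1: ATG (Met) → ATC (Ile) — missense.
Codon 3: GTG (Val) → ATG (Met) — missense.
Codon 4: ATA (Ile) → AAA (Lys) — missense.
Codon 5: CCT (Pro) → CCC (Pro) — synonymous.
Synonymous: 1 of 4.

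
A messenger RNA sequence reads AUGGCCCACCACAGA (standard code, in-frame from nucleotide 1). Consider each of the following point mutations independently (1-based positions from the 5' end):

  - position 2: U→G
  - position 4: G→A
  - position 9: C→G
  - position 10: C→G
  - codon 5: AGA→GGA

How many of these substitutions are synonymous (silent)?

0

Codon 1: AUG (Met) → AGG (Arg) — missense.
Codon 2: GCC (Ala) → ACC (Thr) — missense.
Codon 3: CAC (His) → CAG (Gln) — missense.
Codon 4: CAC (His) → GAC (Asp) — missense.
Codon 5: AGA (Arg) → GGA (Gly) — missense.
Synonymous: 0 of 5.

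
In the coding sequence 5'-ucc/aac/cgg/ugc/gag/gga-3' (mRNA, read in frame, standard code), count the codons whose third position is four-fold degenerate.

Codon 1 UCC (Ser): third position 4-fold.
Codon 2 AAC (Asn): third position 2-fold.
Codon 3 CGG (Arg): third position 4-fold.
Codon 4 UGC (Cys): third position 2-fold.
Codon 5 GAG (Glu): third position 2-fold.
Codon 6 GGA (Gly): third position 4-fold.
Four-fold degenerate third positions: 3.

3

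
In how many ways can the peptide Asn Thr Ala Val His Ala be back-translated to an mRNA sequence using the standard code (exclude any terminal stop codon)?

Asn: 2 codons.
Thr: 4 codons.
Ala: 4 codons.
Val: 4 codons.
His: 2 codons.
Ala: 4 codons.
2 × 4 × 4 × 4 × 2 × 4 = 1024.

1024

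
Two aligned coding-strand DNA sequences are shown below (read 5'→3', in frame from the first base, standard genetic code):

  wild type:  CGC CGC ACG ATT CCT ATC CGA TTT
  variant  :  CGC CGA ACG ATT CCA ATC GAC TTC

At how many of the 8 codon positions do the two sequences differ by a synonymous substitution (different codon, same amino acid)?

Codon 1: CGC Arg / CGC Arg — identical.
Codon 2: CGC Arg / CGA Arg — synonymous.
Codon 3: ACG Thr / ACG Thr — identical.
Codon 4: ATT Ile / ATT Ile — identical.
Codon 5: CCT Pro / CCA Pro — synonymous.
Codon 6: ATC Ile / ATC Ile — identical.
Codon 7: CGA Arg / GAC Asp — nonsynonymous.
Codon 8: TTT Phe / TTC Phe — synonymous.
Synonymous differences: 3.

3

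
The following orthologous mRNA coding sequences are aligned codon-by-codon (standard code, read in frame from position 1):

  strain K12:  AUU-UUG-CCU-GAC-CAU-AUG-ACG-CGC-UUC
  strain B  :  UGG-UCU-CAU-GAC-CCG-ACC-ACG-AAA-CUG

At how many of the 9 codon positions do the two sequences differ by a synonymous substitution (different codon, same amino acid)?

0

Codon 1: AUU Ile / UGG Trp — nonsynonymous.
Codon 2: UUG Leu / UCU Ser — nonsynonymous.
Codon 3: CCU Pro / CAU His — nonsynonymous.
Codon 4: GAC Asp / GAC Asp — identical.
Codon 5: CAU His / CCG Pro — nonsynonymous.
Codon 6: AUG Met / ACC Thr — nonsynonymous.
Codon 7: ACG Thr / ACG Thr — identical.
Codon 8: CGC Arg / AAA Lys — nonsynonymous.
Codon 9: UUC Phe / CUG Leu — nonsynonymous.
Synonymous differences: 0.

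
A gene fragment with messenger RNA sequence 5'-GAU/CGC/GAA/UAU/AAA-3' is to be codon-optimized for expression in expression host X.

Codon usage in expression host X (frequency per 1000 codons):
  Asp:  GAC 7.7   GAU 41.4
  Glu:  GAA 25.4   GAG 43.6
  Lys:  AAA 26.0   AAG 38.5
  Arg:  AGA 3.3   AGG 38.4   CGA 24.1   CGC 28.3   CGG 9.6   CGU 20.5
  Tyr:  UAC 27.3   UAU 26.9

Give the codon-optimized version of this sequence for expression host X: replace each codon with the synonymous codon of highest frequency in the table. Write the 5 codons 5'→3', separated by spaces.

GAU AGG GAG UAC AAG

Codon 1 (Asp): best is GAU at 41.4.
Codon 2 (Arg): best is AGG at 38.4.
Codon 3 (Glu): best is GAG at 43.6.
Codon 4 (Tyr): best is UAC at 27.3.
Codon 5 (Lys): best is AAG at 38.5.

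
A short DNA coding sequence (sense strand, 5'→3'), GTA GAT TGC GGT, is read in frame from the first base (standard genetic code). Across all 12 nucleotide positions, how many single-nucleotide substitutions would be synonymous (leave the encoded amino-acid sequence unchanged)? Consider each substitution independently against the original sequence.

8

Codon 1 (GTA, Val): 3 synonymous substitutions.
Codon 2 (GAT, Asp): 1 synonymous substitution.
Codon 3 (TGC, Cys): 1 synonymous substitution.
Codon 4 (GGT, Gly): 3 synonymous substitutions.
Total: 3 + 1 + 1 + 3 = 8.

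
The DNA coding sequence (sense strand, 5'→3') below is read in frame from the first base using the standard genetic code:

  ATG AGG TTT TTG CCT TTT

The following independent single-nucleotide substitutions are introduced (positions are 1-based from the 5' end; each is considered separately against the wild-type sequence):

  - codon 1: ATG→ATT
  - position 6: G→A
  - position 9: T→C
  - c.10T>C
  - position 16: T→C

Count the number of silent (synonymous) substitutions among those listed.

Codon 1: ATG (Met) → ATT (Ile) — missense.
Codon 2: AGG (Arg) → AGA (Arg) — synonymous.
Codon 3: TTT (Phe) → TTC (Phe) — synonymous.
Codon 4: TTG (Leu) → CTG (Leu) — synonymous.
Codon 6: TTT (Phe) → CTT (Leu) — missense.
Synonymous: 3 of 5.

3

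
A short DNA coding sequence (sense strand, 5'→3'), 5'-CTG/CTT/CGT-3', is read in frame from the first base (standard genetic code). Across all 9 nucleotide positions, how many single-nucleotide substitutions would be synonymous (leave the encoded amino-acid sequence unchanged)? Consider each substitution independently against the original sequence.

10

Codon 1 (CTG, Leu): 4 synonymous substitutions.
Codon 2 (CTT, Leu): 3 synonymous substitutions.
Codon 3 (CGT, Arg): 3 synonymous substitutions.
Total: 4 + 3 + 3 = 10.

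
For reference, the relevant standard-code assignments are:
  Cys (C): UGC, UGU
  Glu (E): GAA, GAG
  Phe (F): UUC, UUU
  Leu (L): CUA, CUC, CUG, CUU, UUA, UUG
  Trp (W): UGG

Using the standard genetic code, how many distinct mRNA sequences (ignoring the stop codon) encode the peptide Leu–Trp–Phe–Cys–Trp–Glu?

Leu: 6 codons.
Trp: 1 codon.
Phe: 2 codons.
Cys: 2 codons.
Trp: 1 codon.
Glu: 2 codons.
6 × 1 × 2 × 2 × 1 × 2 = 48.

48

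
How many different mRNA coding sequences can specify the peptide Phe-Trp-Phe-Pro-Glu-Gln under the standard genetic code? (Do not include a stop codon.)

Phe: 2 codons.
Trp: 1 codon.
Phe: 2 codons.
Pro: 4 codons.
Glu: 2 codons.
Gln: 2 codons.
2 × 1 × 2 × 4 × 2 × 2 = 64.

64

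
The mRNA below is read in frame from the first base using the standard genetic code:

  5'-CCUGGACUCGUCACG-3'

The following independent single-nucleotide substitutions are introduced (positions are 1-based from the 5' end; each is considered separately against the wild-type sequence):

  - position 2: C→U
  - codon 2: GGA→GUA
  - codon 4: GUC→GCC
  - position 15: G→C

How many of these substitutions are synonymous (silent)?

Codon 1: CCU (Pro) → CUU (Leu) — missense.
Codon 2: GGA (Gly) → GUA (Val) — missense.
Codon 4: GUC (Val) → GCC (Ala) — missense.
Codon 5: ACG (Thr) → ACC (Thr) — synonymous.
Synonymous: 1 of 4.

1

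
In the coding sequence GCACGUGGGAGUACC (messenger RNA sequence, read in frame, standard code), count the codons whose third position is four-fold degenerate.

Codon 1 GCA (Ala): third position 4-fold.
Codon 2 CGU (Arg): third position 4-fold.
Codon 3 GGG (Gly): third position 4-fold.
Codon 4 AGU (Ser): third position 2-fold.
Codon 5 ACC (Thr): third position 4-fold.
Four-fold degenerate third positions: 4.

4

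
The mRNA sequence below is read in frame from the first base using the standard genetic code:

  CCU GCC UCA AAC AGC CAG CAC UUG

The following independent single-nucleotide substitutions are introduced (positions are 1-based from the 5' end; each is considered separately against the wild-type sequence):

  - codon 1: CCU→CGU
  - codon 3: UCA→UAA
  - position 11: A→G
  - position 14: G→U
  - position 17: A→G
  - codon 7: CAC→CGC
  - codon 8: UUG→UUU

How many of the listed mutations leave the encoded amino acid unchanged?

0

Codon 1: CCU (Pro) → CGU (Arg) — missense.
Codon 3: UCA (Ser) → UAA (Stop) — nonsense.
Codon 4: AAC (Asn) → AGC (Ser) — missense.
Codon 5: AGC (Ser) → AUC (Ile) — missense.
Codon 6: CAG (Gln) → CGG (Arg) — missense.
Codon 7: CAC (His) → CGC (Arg) — missense.
Codon 8: UUG (Leu) → UUU (Phe) — missense.
Synonymous: 0 of 7.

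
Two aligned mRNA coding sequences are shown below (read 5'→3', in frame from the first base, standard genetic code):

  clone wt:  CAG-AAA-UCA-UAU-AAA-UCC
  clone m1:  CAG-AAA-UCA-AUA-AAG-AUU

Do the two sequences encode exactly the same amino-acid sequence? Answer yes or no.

Codon 1: CAG Gln / CAG Gln — identical.
Codon 2: AAA Lys / AAA Lys — identical.
Codon 3: UCA Ser / UCA Ser — identical.
Codon 4: UAU Tyr / AUA Ile — nonsynonymous.
Codon 5: AAA Lys / AAG Lys — synonymous.
Codon 6: UCC Ser / AUU Ile — nonsynonymous.
Nonsynonymous differences: 2 → different protein.

no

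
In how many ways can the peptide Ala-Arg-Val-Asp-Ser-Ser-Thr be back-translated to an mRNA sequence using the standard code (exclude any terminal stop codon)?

Ala: 4 codons.
Arg: 6 codons.
Val: 4 codons.
Asp: 2 codons.
Ser: 6 codons.
Ser: 6 codons.
Thr: 4 codons.
4 × 6 × 4 × 2 × 6 × 6 × 4 = 27648.

27648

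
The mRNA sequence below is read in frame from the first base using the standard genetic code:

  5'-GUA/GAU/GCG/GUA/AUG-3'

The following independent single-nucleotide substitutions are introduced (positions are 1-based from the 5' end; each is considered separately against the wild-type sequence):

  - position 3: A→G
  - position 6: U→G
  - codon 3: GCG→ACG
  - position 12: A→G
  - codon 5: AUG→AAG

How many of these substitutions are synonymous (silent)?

2

Codon 1: GUA (Val) → GUG (Val) — synonymous.
Codon 2: GAU (Asp) → GAG (Glu) — missense.
Codon 3: GCG (Ala) → ACG (Thr) — missense.
Codon 4: GUA (Val) → GUG (Val) — synonymous.
Codon 5: AUG (Met) → AAG (Lys) — missense.
Synonymous: 2 of 5.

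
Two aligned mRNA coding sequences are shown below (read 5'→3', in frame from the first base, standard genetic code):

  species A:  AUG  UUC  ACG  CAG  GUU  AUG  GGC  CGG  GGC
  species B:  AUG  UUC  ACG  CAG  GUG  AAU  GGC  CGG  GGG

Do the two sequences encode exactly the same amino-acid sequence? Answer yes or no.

no

Codon 1: AUG Met / AUG Met — identical.
Codon 2: UUC Phe / UUC Phe — identical.
Codon 3: ACG Thr / ACG Thr — identical.
Codon 4: CAG Gln / CAG Gln — identical.
Codon 5: GUU Val / GUG Val — synonymous.
Codon 6: AUG Met / AAU Asn — nonsynonymous.
Codon 7: GGC Gly / GGC Gly — identical.
Codon 8: CGG Arg / CGG Arg — identical.
Codon 9: GGC Gly / GGG Gly — synonymous.
Nonsynonymous differences: 1 → different protein.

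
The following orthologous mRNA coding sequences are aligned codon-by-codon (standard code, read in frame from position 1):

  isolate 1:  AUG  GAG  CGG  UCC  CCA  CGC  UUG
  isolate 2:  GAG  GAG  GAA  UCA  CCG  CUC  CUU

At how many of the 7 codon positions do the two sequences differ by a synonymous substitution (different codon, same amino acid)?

Codon 1: AUG Met / GAG Glu — nonsynonymous.
Codon 2: GAG Glu / GAG Glu — identical.
Codon 3: CGG Arg / GAA Glu — nonsynonymous.
Codon 4: UCC Ser / UCA Ser — synonymous.
Codon 5: CCA Pro / CCG Pro — synonymous.
Codon 6: CGC Arg / CUC Leu — nonsynonymous.
Codon 7: UUG Leu / CUU Leu — synonymous.
Synonymous differences: 3.

3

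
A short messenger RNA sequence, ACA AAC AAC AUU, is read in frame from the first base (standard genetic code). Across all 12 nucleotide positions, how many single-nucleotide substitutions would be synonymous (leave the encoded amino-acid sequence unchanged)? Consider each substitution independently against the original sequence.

7

Codon 1 (ACA, Thr): 3 synonymous substitutions.
Codon 2 (AAC, Asn): 1 synonymous substitution.
Codon 3 (AAC, Asn): 1 synonymous substitution.
Codon 4 (AUU, Ile): 2 synonymous substitutions.
Total: 3 + 1 + 1 + 2 = 7.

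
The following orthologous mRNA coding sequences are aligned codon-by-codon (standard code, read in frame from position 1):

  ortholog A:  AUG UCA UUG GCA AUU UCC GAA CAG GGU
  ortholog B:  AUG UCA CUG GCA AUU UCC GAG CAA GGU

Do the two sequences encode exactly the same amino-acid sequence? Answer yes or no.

Codon 1: AUG Met / AUG Met — identical.
Codon 2: UCA Ser / UCA Ser — identical.
Codon 3: UUG Leu / CUG Leu — synonymous.
Codon 4: GCA Ala / GCA Ala — identical.
Codon 5: AUU Ile / AUU Ile — identical.
Codon 6: UCC Ser / UCC Ser — identical.
Codon 7: GAA Glu / GAG Glu — synonymous.
Codon 8: CAG Gln / CAA Gln — synonymous.
Codon 9: GGU Gly / GGU Gly — identical.
Nonsynonymous differences: 0 → same protein.

yes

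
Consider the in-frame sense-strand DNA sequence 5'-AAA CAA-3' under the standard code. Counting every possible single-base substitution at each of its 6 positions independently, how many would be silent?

2

Codon 1 (AAA, Lys): 1 synonymous substitution.
Codon 2 (CAA, Gln): 1 synonymous substitution.
Total: 1 + 1 = 2.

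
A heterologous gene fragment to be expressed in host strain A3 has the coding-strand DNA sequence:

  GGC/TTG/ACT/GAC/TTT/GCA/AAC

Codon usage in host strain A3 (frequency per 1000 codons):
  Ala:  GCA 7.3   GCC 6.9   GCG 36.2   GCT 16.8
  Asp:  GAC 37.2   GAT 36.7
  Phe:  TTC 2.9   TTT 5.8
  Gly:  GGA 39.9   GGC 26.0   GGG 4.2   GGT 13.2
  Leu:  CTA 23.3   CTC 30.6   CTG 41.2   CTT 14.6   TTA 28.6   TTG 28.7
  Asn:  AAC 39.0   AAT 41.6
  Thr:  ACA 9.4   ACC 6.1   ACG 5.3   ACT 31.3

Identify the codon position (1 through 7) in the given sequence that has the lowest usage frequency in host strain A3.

Codon 1 GGC (Gly): 26.0 per 1000.
Codon 2 TTG (Leu): 28.7 per 1000.
Codon 3 ACT (Thr): 31.3 per 1000.
Codon 4 GAC (Asp): 37.2 per 1000.
Codon 5 TTT (Phe): 5.8 per 1000.
Codon 6 GCA (Ala): 7.3 per 1000.
Codon 7 AAC (Asn): 39.0 per 1000.
Lowest frequency is 5.8 at codon 5.

5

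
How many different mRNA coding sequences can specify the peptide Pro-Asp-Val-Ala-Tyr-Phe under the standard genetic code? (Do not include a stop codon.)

Pro: 4 codons.
Asp: 2 codons.
Val: 4 codons.
Ala: 4 codons.
Tyr: 2 codons.
Phe: 2 codons.
4 × 2 × 4 × 4 × 2 × 2 = 512.

512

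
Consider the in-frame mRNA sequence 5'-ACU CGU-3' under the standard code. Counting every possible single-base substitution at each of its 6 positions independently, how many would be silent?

Codon 1 (ACU, Thr): 3 synonymous substitutions.
Codon 2 (CGU, Arg): 3 synonymous substitutions.
Total: 3 + 3 = 6.

6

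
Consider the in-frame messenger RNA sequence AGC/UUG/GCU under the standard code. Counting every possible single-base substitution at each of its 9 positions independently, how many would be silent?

6

Codon 1 (AGC, Ser): 1 synonymous substitution.
Codon 2 (UUG, Leu): 2 synonymous substitutions.
Codon 3 (GCU, Ala): 3 synonymous substitutions.
Total: 1 + 2 + 3 = 6.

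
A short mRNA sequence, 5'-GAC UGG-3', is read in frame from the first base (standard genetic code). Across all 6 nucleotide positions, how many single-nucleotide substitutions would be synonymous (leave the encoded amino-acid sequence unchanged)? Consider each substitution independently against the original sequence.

1

Codon 1 (GAC, Asp): 1 synonymous substitution.
Codon 2 (UGG, Trp): 0 synonymous substitutions.
Total: 1 + 0 = 1.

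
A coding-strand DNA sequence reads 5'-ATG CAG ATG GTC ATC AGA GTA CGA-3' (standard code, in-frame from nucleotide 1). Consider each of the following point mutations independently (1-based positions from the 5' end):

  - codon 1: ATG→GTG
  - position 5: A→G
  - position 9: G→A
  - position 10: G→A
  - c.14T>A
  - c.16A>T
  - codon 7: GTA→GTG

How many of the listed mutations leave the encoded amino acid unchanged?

Codon 1: ATG (Met) → GTG (Val) — missense.
Codon 2: CAG (Gln) → CGG (Arg) — missense.
Codon 3: ATG (Met) → ATA (Ile) — missense.
Codon 4: GTC (Val) → ATC (Ile) — missense.
Codon 5: ATC (Ile) → AAC (Asn) — missense.
Codon 6: AGA (Arg) → TGA (Stop) — nonsense.
Codon 7: GTA (Val) → GTG (Val) — synonymous.
Synonymous: 1 of 7.

1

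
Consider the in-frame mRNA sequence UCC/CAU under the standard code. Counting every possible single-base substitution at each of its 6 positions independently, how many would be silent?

Codon 1 (UCC, Ser): 3 synonymous substitutions.
Codon 2 (CAU, His): 1 synonymous substitution.
Total: 3 + 1 = 4.

4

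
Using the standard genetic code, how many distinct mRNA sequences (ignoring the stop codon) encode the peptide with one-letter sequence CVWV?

32

Cys: 2 codons.
Val: 4 codons.
Trp: 1 codon.
Val: 4 codons.
2 × 4 × 1 × 4 = 32.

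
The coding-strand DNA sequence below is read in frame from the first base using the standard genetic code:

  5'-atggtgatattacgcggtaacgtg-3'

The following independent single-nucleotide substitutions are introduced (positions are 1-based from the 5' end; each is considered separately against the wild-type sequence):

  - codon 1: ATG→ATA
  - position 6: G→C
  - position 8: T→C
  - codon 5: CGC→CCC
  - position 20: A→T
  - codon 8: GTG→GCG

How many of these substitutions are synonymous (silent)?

Codon 1: ATG (Met) → ATA (Ile) — missense.
Codon 2: GTG (Val) → GTC (Val) — synonymous.
Codon 3: ATA (Ile) → ACA (Thr) — missense.
Codon 5: CGC (Arg) → CCC (Pro) — missense.
Codon 7: AAC (Asn) → ATC (Ile) — missense.
Codon 8: GTG (Val) → GCG (Ala) — missense.
Synonymous: 1 of 6.

1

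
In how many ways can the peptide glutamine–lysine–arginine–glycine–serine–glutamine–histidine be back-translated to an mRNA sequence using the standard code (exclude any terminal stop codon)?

2304

Gln: 2 codons.
Lys: 2 codons.
Arg: 6 codons.
Gly: 4 codons.
Ser: 6 codons.
Gln: 2 codons.
His: 2 codons.
2 × 2 × 6 × 4 × 6 × 2 × 2 = 2304.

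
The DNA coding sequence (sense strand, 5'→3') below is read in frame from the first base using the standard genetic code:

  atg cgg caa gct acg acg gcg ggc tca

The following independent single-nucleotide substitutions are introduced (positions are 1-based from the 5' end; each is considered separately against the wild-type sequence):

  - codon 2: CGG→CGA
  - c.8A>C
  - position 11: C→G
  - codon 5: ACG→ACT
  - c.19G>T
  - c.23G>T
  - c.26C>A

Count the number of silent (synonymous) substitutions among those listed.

2

Codon 2: CGG (Arg) → CGA (Arg) — synonymous.
Codon 3: CAA (Gln) → CCA (Pro) — missense.
Codon 4: GCT (Ala) → GGT (Gly) — missense.
Codon 5: ACG (Thr) → ACT (Thr) — synonymous.
Codon 7: GCG (Ala) → TCG (Ser) — missense.
Codon 8: GGC (Gly) → GTC (Val) — missense.
Codon 9: TCA (Ser) → TAA (Stop) — nonsense.
Synonymous: 2 of 7.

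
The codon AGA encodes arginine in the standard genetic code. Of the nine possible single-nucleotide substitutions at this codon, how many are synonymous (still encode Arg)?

2

Position 1: CGA → 1 synonymous.
Position 2: none → 0 synonymous.
Position 3: AGG → 1 synonymous.
Total: 1 + 0 + 1 = 2.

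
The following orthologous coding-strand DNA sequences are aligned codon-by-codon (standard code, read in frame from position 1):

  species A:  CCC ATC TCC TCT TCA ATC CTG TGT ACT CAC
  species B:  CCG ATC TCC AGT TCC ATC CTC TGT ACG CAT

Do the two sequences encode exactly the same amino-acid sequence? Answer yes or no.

Codon 1: CCC Pro / CCG Pro — synonymous.
Codon 2: ATC Ile / ATC Ile — identical.
Codon 3: TCC Ser / TCC Ser — identical.
Codon 4: TCT Ser / AGT Ser — synonymous.
Codon 5: TCA Ser / TCC Ser — synonymous.
Codon 6: ATC Ile / ATC Ile — identical.
Codon 7: CTG Leu / CTC Leu — synonymous.
Codon 8: TGT Cys / TGT Cys — identical.
Codon 9: ACT Thr / ACG Thr — synonymous.
Codon 10: CAC His / CAT His — synonymous.
Nonsynonymous differences: 0 → same protein.

yes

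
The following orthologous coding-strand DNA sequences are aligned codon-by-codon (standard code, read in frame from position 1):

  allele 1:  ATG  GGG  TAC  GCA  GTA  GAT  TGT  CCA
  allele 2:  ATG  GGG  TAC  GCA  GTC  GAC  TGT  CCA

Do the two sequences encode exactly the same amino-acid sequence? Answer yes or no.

yes

Codon 1: ATG Met / ATG Met — identical.
Codon 2: GGG Gly / GGG Gly — identical.
Codon 3: TAC Tyr / TAC Tyr — identical.
Codon 4: GCA Ala / GCA Ala — identical.
Codon 5: GTA Val / GTC Val — synonymous.
Codon 6: GAT Asp / GAC Asp — synonymous.
Codon 7: TGT Cys / TGT Cys — identical.
Codon 8: CCA Pro / CCA Pro — identical.
Nonsynonymous differences: 0 → same protein.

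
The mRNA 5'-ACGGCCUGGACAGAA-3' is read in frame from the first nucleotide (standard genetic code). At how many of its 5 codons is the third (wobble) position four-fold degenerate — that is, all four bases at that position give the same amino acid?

Codon 1 ACG (Thr): third position 4-fold.
Codon 2 GCC (Ala): third position 4-fold.
Codon 3 UGG (Trp): third position 1-fold.
Codon 4 ACA (Thr): third position 4-fold.
Codon 5 GAA (Glu): third position 2-fold.
Four-fold degenerate third positions: 3.

3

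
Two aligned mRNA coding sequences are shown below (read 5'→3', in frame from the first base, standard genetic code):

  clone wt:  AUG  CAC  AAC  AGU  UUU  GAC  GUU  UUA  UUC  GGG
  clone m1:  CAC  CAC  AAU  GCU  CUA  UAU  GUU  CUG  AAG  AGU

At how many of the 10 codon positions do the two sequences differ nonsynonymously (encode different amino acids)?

6

Codon 1: AUG Met / CAC His — nonsynonymous.
Codon 2: CAC His / CAC His — identical.
Codon 3: AAC Asn / AAU Asn — synonymous.
Codon 4: AGU Ser / GCU Ala — nonsynonymous.
Codon 5: UUU Phe / CUA Leu — nonsynonymous.
Codon 6: GAC Asp / UAU Tyr — nonsynonymous.
Codon 7: GUU Val / GUU Val — identical.
Codon 8: UUA Leu / CUG Leu — synonymous.
Codon 9: UUC Phe / AAG Lys — nonsynonymous.
Codon 10: GGG Gly / AGU Ser — nonsynonymous.
Nonsynonymous differences: 6.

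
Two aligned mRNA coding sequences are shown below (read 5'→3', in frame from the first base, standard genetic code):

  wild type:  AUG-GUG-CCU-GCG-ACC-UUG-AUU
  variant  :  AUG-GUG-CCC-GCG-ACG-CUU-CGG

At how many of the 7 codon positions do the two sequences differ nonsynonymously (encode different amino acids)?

Codon 1: AUG Met / AUG Met — identical.
Codon 2: GUG Val / GUG Val — identical.
Codon 3: CCU Pro / CCC Pro — synonymous.
Codon 4: GCG Ala / GCG Ala — identical.
Codon 5: ACC Thr / ACG Thr — synonymous.
Codon 6: UUG Leu / CUU Leu — synonymous.
Codon 7: AUU Ile / CGG Arg — nonsynonymous.
Nonsynonymous differences: 1.

1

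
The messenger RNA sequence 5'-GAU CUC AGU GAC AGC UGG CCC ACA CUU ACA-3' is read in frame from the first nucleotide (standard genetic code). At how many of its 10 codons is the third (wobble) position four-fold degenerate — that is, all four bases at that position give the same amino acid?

Codon 1 GAU (Asp): third position 2-fold.
Codon 2 CUC (Leu): third position 4-fold.
Codon 3 AGU (Ser): third position 2-fold.
Codon 4 GAC (Asp): third position 2-fold.
Codon 5 AGC (Ser): third position 2-fold.
Codon 6 UGG (Trp): third position 1-fold.
Codon 7 CCC (Pro): third position 4-fold.
Codon 8 ACA (Thr): third position 4-fold.
Codon 9 CUU (Leu): third position 4-fold.
Codon 10 ACA (Thr): third position 4-fold.
Four-fold degenerate third positions: 5.

5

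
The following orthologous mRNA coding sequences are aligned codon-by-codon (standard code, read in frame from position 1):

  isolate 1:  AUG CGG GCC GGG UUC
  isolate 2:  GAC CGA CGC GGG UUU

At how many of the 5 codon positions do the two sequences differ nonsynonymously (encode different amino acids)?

Codon 1: AUG Met / GAC Asp — nonsynonymous.
Codon 2: CGG Arg / CGA Arg — synonymous.
Codon 3: GCC Ala / CGC Arg — nonsynonymous.
Codon 4: GGG Gly / GGG Gly — identical.
Codon 5: UUC Phe / UUU Phe — synonymous.
Nonsynonymous differences: 2.

2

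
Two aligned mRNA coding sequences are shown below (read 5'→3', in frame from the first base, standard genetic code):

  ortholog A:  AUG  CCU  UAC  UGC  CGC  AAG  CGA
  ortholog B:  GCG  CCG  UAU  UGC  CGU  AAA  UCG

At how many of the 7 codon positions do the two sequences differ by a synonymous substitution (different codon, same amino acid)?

Codon 1: AUG Met / GCG Ala — nonsynonymous.
Codon 2: CCU Pro / CCG Pro — synonymous.
Codon 3: UAC Tyr / UAU Tyr — synonymous.
Codon 4: UGC Cys / UGC Cys — identical.
Codon 5: CGC Arg / CGU Arg — synonymous.
Codon 6: AAG Lys / AAA Lys — synonymous.
Codon 7: CGA Arg / UCG Ser — nonsynonymous.
Synonymous differences: 4.

4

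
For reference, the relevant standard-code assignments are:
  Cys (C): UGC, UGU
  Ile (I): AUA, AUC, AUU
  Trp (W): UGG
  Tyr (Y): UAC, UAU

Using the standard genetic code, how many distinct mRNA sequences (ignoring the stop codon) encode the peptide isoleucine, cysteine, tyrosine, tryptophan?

12

Ile: 3 codons.
Cys: 2 codons.
Tyr: 2 codons.
Trp: 1 codon.
3 × 2 × 2 × 1 = 12.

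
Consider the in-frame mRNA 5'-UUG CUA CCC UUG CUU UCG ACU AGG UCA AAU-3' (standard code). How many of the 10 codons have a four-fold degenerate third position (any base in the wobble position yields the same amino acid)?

Codon 1 UUG (Leu): third position 2-fold.
Codon 2 CUA (Leu): third position 4-fold.
Codon 3 CCC (Pro): third position 4-fold.
Codon 4 UUG (Leu): third position 2-fold.
Codon 5 CUU (Leu): third position 4-fold.
Codon 6 UCG (Ser): third position 4-fold.
Codon 7 ACU (Thr): third position 4-fold.
Codon 8 AGG (Arg): third position 2-fold.
Codon 9 UCA (Ser): third position 4-fold.
Codon 10 AAU (Asn): third position 2-fold.
Four-fold degenerate third positions: 6.

6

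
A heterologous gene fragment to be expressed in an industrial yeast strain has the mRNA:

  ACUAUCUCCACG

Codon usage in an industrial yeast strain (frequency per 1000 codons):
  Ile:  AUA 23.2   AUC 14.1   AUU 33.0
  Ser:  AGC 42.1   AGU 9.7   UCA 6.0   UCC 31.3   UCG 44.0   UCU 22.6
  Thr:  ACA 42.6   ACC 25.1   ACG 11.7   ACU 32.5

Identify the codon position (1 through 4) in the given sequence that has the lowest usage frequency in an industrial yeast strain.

Codon 1 ACU (Thr): 32.5 per 1000.
Codon 2 AUC (Ile): 14.1 per 1000.
Codon 3 UCC (Ser): 31.3 per 1000.
Codon 4 ACG (Thr): 11.7 per 1000.
Lowest frequency is 11.7 at codon 4.

4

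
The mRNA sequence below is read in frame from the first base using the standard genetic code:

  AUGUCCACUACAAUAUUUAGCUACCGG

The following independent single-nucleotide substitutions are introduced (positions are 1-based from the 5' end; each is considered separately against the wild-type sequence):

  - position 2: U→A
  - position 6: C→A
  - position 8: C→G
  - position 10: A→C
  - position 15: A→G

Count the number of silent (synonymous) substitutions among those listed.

1

Codon 1: AUG (Met) → AAG (Lys) — missense.
Codon 2: UCC (Ser) → UCA (Ser) — synonymous.
Codon 3: ACU (Thr) → AGU (Ser) — missense.
Codon 4: ACA (Thr) → CCA (Pro) — missense.
Codon 5: AUA (Ile) → AUG (Met) — missense.
Synonymous: 1 of 5.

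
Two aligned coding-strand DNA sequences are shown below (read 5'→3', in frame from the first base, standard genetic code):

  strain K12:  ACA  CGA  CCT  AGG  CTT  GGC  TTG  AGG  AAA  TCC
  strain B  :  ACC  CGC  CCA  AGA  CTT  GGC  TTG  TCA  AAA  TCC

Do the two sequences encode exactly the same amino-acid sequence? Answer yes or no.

no

Codon 1: ACA Thr / ACC Thr — synonymous.
Codon 2: CGA Arg / CGC Arg — synonymous.
Codon 3: CCT Pro / CCA Pro — synonymous.
Codon 4: AGG Arg / AGA Arg — synonymous.
Codon 5: CTT Leu / CTT Leu — identical.
Codon 6: GGC Gly / GGC Gly — identical.
Codon 7: TTG Leu / TTG Leu — identical.
Codon 8: AGG Arg / TCA Ser — nonsynonymous.
Codon 9: AAA Lys / AAA Lys — identical.
Codon 10: TCC Ser / TCC Ser — identical.
Nonsynonymous differences: 1 → different protein.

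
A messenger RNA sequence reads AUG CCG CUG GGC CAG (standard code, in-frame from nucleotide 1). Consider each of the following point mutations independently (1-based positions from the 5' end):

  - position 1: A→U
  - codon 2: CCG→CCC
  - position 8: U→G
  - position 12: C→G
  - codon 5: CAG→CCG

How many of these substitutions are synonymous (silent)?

2

Codon 1: AUG (Met) → UUG (Leu) — missense.
Codon 2: CCG (Pro) → CCC (Pro) — synonymous.
Codon 3: CUG (Leu) → CGG (Arg) — missense.
Codon 4: GGC (Gly) → GGG (Gly) — synonymous.
Codon 5: CAG (Gln) → CCG (Pro) — missense.
Synonymous: 2 of 5.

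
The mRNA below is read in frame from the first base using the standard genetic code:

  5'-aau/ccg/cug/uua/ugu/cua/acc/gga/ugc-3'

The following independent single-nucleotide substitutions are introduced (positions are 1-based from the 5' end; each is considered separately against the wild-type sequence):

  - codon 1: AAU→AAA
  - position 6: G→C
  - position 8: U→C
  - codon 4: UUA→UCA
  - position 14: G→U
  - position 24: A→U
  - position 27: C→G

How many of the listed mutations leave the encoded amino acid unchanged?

2

Codon 1: AAU (Asn) → AAA (Lys) — missense.
Codon 2: CCG (Pro) → CCC (Pro) — synonymous.
Codon 3: CUG (Leu) → CCG (Pro) — missense.
Codon 4: UUA (Leu) → UCA (Ser) — missense.
Codon 5: UGU (Cys) → UUU (Phe) — missense.
Codon 8: GGA (Gly) → GGU (Gly) — synonymous.
Codon 9: UGC (Cys) → UGG (Trp) — missense.
Synonymous: 2 of 7.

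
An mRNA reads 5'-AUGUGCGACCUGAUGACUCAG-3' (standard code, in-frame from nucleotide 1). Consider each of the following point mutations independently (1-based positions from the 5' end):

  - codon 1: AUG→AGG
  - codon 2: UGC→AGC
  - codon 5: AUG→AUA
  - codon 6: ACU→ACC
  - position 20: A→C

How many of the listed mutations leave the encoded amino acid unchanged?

1

Codon 1: AUG (Met) → AGG (Arg) — missense.
Codon 2: UGC (Cys) → AGC (Ser) — missense.
Codon 5: AUG (Met) → AUA (Ile) — missense.
Codon 6: ACU (Thr) → ACC (Thr) — synonymous.
Codon 7: CAG (Gln) → CCG (Pro) — missense.
Synonymous: 1 of 5.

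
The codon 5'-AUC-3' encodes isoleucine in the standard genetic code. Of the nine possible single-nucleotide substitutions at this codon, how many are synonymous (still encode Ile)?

Position 1: none → 0 synonymous.
Position 2: none → 0 synonymous.
Position 3: AUU, AUA → 2 synonymous.
Total: 0 + 0 + 2 = 2.

2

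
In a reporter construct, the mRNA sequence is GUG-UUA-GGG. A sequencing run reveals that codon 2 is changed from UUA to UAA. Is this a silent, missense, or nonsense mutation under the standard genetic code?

nonsense

Position 5 falls in codon 2: UUA → Leu.
After the substitution the codon is UAA → Stop.
The new codon is a stop codon, so this is a nonsense mutation.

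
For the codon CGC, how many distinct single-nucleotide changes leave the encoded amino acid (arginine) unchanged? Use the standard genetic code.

3

Position 1: none → 0 synonymous.
Position 2: none → 0 synonymous.
Position 3: CGT, CGA, CGG → 3 synonymous.
Total: 0 + 0 + 3 = 3.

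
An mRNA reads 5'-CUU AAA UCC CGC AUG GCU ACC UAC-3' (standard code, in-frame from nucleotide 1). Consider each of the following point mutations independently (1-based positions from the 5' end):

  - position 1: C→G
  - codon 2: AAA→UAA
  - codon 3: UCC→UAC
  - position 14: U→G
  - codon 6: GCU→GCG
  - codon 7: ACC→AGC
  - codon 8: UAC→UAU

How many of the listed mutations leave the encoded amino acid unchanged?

2

Codon 1: CUU (Leu) → GUU (Val) — missense.
Codon 2: AAA (Lys) → UAA (Stop) — nonsense.
Codon 3: UCC (Ser) → UAC (Tyr) — missense.
Codon 5: AUG (Met) → AGG (Arg) — missense.
Codon 6: GCU (Ala) → GCG (Ala) — synonymous.
Codon 7: ACC (Thr) → AGC (Ser) — missense.
Codon 8: UAC (Tyr) → UAU (Tyr) — synonymous.
Synonymous: 2 of 7.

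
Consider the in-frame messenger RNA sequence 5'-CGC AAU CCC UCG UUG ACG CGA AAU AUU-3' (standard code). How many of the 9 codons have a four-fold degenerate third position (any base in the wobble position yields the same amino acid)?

Codon 1 CGC (Arg): third position 4-fold.
Codon 2 AAU (Asn): third position 2-fold.
Codon 3 CCC (Pro): third position 4-fold.
Codon 4 UCG (Ser): third position 4-fold.
Codon 5 UUG (Leu): third position 2-fold.
Codon 6 ACG (Thr): third position 4-fold.
Codon 7 CGA (Arg): third position 4-fold.
Codon 8 AAU (Asn): third position 2-fold.
Codon 9 AUU (Ile): third position 3-fold.
Four-fold degenerate third positions: 5.

5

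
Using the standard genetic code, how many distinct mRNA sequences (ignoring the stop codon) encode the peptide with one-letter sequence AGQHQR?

Ala: 4 codons.
Gly: 4 codons.
Gln: 2 codons.
His: 2 codons.
Gln: 2 codons.
Arg: 6 codons.
4 × 4 × 2 × 2 × 2 × 6 = 768.

768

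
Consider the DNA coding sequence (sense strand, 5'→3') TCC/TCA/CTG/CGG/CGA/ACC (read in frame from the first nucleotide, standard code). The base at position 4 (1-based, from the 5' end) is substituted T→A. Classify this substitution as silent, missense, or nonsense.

Position 4 falls in codon 2: TCA → Ser.
After the substitution the codon is ACA → Thr.
Ser ≠ Thr, so this is a missense mutation.

missense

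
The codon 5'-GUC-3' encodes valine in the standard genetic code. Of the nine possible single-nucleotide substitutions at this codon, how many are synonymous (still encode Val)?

3

Position 1: none → 0 synonymous.
Position 2: none → 0 synonymous.
Position 3: GUU, GUA, GUG → 3 synonymous.
Total: 0 + 0 + 3 = 3.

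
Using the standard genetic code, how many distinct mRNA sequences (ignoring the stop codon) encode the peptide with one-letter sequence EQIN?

Glu: 2 codons.
Gln: 2 codons.
Ile: 3 codons.
Asn: 2 codons.
2 × 2 × 3 × 2 = 24.

24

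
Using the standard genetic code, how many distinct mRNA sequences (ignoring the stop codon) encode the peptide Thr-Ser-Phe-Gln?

Thr: 4 codons.
Ser: 6 codons.
Phe: 2 codons.
Gln: 2 codons.
4 × 6 × 2 × 2 = 96.

96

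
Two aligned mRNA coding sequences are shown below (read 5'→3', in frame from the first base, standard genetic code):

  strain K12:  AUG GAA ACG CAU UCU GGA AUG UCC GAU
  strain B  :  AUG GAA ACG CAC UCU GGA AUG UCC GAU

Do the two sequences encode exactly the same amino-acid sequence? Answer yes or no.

yes

Codon 1: AUG Met / AUG Met — identical.
Codon 2: GAA Glu / GAA Glu — identical.
Codon 3: ACG Thr / ACG Thr — identical.
Codon 4: CAU His / CAC His — synonymous.
Codon 5: UCU Ser / UCU Ser — identical.
Codon 6: GGA Gly / GGA Gly — identical.
Codon 7: AUG Met / AUG Met — identical.
Codon 8: UCC Ser / UCC Ser — identical.
Codon 9: GAU Asp / GAU Asp — identical.
Nonsynonymous differences: 0 → same protein.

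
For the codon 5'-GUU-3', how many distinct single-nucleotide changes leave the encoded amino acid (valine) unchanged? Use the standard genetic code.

Position 1: none → 0 synonymous.
Position 2: none → 0 synonymous.
Position 3: GUC, GUA, GUG → 3 synonymous.
Total: 0 + 0 + 3 = 3.

3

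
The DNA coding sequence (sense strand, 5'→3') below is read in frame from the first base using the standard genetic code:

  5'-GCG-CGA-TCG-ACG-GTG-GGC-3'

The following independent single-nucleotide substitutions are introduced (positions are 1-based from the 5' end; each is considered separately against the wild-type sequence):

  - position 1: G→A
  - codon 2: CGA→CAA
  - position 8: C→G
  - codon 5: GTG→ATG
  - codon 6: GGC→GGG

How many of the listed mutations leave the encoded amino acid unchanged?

Codon 1: GCG (Ala) → ACG (Thr) — missense.
Codon 2: CGA (Arg) → CAA (Gln) — missense.
Codon 3: TCG (Ser) → TGG (Trp) — missense.
Codon 5: GTG (Val) → ATG (Met) — missense.
Codon 6: GGC (Gly) → GGG (Gly) — synonymous.
Synonymous: 1 of 5.

1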